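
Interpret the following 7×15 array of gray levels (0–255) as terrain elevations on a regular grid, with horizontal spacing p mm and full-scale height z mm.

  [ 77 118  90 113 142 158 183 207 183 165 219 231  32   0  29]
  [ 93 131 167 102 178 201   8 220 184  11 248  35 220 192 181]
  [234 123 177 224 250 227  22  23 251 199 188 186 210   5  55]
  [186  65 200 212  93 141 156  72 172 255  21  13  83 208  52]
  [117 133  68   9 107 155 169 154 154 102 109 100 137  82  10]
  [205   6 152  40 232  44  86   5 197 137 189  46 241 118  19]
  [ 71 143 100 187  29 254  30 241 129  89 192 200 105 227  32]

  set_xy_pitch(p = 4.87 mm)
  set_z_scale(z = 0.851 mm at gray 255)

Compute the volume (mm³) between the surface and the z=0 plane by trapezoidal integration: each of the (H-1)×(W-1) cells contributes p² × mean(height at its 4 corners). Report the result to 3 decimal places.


883.049

height_mm = gray/255 × 0.851; cell vol = 4.87² × mean(4 corners)
unit = 4.87² × 0.851 / (4×255) = 0.0197873 mm³ per gray-sum
row 0: Σ corner-gray over 14 cells = 7856  → 155.4493
row 1: Σ corner-gray over 14 cells = 8527  → 168.7266
row 2: Σ corner-gray over 14 cells = 8079  → 159.8619
row 3: Σ corner-gray over 14 cells = 6705  → 132.6741
row 4: Σ corner-gray over 14 cells = 6295  → 124.5613
row 5: Σ corner-gray over 14 cells = 7165  → 141.7763
Σ rows: total corner-gray = 44627  → 883.0494 mm³


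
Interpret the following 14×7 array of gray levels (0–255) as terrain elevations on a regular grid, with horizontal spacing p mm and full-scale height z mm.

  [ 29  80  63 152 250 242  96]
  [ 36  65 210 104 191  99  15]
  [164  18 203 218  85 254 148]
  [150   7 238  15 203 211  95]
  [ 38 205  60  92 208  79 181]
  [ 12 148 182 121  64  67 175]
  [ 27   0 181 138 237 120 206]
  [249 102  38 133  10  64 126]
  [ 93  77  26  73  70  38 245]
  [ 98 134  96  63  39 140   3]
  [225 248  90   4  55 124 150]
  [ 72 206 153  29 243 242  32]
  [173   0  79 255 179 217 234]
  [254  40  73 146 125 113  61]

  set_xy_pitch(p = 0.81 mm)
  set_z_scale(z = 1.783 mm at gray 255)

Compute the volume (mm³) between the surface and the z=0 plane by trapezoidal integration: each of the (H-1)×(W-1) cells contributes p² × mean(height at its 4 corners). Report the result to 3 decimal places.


height_mm = gray/255 × 1.783; cell vol = 0.81² × mean(4 corners)
unit = 0.81² × 1.783 / (4×255) = 0.00114689 mm³ per gray-sum
row 0: Σ corner-gray over 6 cells = 3088  → 3.5416
row 1: Σ corner-gray over 6 cells = 3257  → 3.7354
row 2: Σ corner-gray over 6 cells = 3461  → 3.9694
row 3: Σ corner-gray over 6 cells = 3100  → 3.5554
row 4: Σ corner-gray over 6 cells = 2858  → 3.2778
row 5: Σ corner-gray over 6 cells = 2936  → 3.3673
row 6: Σ corner-gray over 6 cells = 2654  → 3.0438
row 7: Σ corner-gray over 6 cells = 1975  → 2.2651
row 8: Σ corner-gray over 6 cells = 1951  → 2.2376
row 9: Σ corner-gray over 6 cells = 2462  → 2.8236
row 10: Σ corner-gray over 6 cells = 3267  → 3.7469
row 11: Σ corner-gray over 6 cells = 3717  → 4.2630
row 12: Σ corner-gray over 6 cells = 3176  → 3.6425
Σ rows: total corner-gray = 37902  → 43.4694 mm³

43.469


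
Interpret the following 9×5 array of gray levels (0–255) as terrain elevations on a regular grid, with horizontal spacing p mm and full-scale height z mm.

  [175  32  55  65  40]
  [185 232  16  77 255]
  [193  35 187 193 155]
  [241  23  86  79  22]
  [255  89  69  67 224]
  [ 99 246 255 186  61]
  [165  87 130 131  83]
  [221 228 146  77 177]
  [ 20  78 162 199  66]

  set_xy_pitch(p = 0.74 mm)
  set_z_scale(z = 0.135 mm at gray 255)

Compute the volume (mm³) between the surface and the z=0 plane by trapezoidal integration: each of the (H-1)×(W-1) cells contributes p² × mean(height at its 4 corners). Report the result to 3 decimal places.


1.211

height_mm = gray/255 × 0.135; cell vol = 0.74² × mean(4 corners)
unit = 0.74² × 0.135 / (4×255) = 7.24765e-05 mm³ per gray-sum
row 0: Σ corner-gray over 4 cells = 1609  → 0.1166
row 1: Σ corner-gray over 4 cells = 2268  → 0.1644
row 2: Σ corner-gray over 4 cells = 1817  → 0.1317
row 3: Σ corner-gray over 4 cells = 1568  → 0.1136
row 4: Σ corner-gray over 4 cells = 2463  → 0.1785
row 5: Σ corner-gray over 4 cells = 2478  → 0.1796
row 6: Σ corner-gray over 4 cells = 2244  → 0.1626
row 7: Σ corner-gray over 4 cells = 2264  → 0.1641
Σ rows: total corner-gray = 16711  → 1.2112 mm³


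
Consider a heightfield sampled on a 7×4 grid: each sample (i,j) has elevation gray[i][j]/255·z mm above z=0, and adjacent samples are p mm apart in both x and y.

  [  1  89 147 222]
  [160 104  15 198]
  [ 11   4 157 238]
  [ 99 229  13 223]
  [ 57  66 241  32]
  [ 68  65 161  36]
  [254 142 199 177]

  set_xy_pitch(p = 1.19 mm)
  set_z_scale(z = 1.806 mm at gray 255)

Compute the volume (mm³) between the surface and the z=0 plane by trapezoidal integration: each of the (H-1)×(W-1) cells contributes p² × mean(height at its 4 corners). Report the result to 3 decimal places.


20.741

height_mm = gray/255 × 1.806; cell vol = 1.19² × mean(4 corners)
unit = 1.19² × 1.806 / (4×255) = 0.00250733 mm³ per gray-sum
row 0: Σ corner-gray over 3 cells = 1291  → 3.2370
row 1: Σ corner-gray over 3 cells = 1167  → 2.9261
row 2: Σ corner-gray over 3 cells = 1377  → 3.4526
row 3: Σ corner-gray over 3 cells = 1509  → 3.7836
row 4: Σ corner-gray over 3 cells = 1259  → 3.1567
row 5: Σ corner-gray over 3 cells = 1669  → 4.1847
Σ rows: total corner-gray = 8272  → 20.7406 mm³


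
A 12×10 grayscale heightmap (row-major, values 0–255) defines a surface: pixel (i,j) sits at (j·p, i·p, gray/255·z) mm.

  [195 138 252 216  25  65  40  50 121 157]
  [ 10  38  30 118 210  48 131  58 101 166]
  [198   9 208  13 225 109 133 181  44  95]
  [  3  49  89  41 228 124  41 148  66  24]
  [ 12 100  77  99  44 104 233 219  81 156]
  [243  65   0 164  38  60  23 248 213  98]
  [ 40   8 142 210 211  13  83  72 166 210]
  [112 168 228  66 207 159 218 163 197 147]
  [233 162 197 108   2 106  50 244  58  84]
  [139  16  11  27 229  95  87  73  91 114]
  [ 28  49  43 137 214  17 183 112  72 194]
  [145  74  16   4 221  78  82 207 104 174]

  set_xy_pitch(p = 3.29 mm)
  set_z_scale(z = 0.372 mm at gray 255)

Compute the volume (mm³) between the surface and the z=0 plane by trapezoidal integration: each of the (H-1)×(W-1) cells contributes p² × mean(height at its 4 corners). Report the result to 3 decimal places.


174.820

height_mm = gray/255 × 0.372; cell vol = 3.29² × mean(4 corners)
unit = 3.29² × 0.372 / (4×255) = 0.00394761 mm³ per gray-sum
row 0: Σ corner-gray over 9 cells = 3810  → 15.0404
row 1: Σ corner-gray over 9 cells = 3781  → 14.9259
row 2: Σ corner-gray over 9 cells = 3736  → 14.7483
row 3: Σ corner-gray over 9 cells = 3681  → 14.5312
row 4: Σ corner-gray over 9 cells = 4045  → 15.9681
row 5: Σ corner-gray over 9 cells = 4023  → 15.8812
row 6: Σ corner-gray over 9 cells = 5131  → 20.2552
row 7: Σ corner-gray over 9 cells = 5242  → 20.6934
row 8: Σ corner-gray over 9 cells = 3682  → 14.5351
row 9: Σ corner-gray over 9 cells = 3387  → 13.3706
row 10: Σ corner-gray over 9 cells = 3767  → 14.8707
Σ rows: total corner-gray = 44285  → 174.8200 mm³


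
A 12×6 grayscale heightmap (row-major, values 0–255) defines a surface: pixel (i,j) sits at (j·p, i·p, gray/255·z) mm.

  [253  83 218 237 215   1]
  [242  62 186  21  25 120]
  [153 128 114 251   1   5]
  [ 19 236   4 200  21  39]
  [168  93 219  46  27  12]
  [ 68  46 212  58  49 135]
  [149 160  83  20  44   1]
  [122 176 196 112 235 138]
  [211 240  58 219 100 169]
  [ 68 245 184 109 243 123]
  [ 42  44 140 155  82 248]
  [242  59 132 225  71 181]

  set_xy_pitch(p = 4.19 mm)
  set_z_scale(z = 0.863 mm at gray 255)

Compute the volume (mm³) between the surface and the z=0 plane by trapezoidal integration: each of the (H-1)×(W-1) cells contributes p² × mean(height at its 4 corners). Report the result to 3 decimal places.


height_mm = gray/255 × 0.863; cell vol = 4.19² × mean(4 corners)
unit = 4.19² × 0.863 / (4×255) = 0.0148538 mm³ per gray-sum
row 0: Σ corner-gray over 5 cells = 2710  → 40.2539
row 1: Σ corner-gray over 5 cells = 2096  → 31.1336
row 2: Σ corner-gray over 5 cells = 2126  → 31.5793
row 3: Σ corner-gray over 5 cells = 1930  → 28.6679
row 4: Σ corner-gray over 5 cells = 1883  → 27.9698
row 5: Σ corner-gray over 5 cells = 1697  → 25.2070
row 6: Σ corner-gray over 5 cells = 2462  → 36.5701
row 7: Σ corner-gray over 5 cells = 3312  → 49.1959
row 8: Σ corner-gray over 5 cells = 3367  → 50.0129
row 9: Σ corner-gray over 5 cells = 2885  → 42.8533
row 10: Σ corner-gray over 5 cells = 2529  → 37.5654
Σ rows: total corner-gray = 26997  → 401.0091 mm³

401.009


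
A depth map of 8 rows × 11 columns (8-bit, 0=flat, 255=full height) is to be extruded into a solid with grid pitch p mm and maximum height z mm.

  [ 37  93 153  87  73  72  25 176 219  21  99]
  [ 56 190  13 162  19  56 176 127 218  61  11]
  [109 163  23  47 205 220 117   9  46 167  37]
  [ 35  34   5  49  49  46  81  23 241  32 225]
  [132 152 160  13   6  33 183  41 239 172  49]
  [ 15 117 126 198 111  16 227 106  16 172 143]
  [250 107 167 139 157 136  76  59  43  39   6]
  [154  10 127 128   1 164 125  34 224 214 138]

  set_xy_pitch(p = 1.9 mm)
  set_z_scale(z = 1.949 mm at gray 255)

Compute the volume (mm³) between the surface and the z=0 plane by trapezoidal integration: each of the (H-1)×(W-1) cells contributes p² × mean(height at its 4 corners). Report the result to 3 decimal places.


198.771

height_mm = gray/255 × 1.949; cell vol = 1.9² × mean(4 corners)
unit = 1.9² × 1.949 / (4×255) = 0.00689793 mm³ per gray-sum
row 0: Σ corner-gray over 10 cells = 4085  → 28.1780
row 1: Σ corner-gray over 10 cells = 4251  → 29.3231
row 2: Σ corner-gray over 10 cells = 3520  → 24.2807
row 3: Σ corner-gray over 10 cells = 3559  → 24.5497
row 4: Σ corner-gray over 10 cells = 4515  → 31.1442
row 5: Σ corner-gray over 10 cells = 4438  → 30.6130
row 6: Σ corner-gray over 10 cells = 4448  → 30.6820
Σ rows: total corner-gray = 28816  → 198.7708 mm³


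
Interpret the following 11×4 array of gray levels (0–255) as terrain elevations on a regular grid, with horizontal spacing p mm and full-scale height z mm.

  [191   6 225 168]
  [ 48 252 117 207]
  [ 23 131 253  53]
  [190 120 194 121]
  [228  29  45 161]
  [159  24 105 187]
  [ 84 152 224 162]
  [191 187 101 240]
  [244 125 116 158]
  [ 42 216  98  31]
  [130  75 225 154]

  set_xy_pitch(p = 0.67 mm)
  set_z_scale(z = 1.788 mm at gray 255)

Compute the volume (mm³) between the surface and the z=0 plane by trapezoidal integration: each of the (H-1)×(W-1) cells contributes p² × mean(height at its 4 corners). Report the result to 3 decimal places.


height_mm = gray/255 × 1.788; cell vol = 0.67² × mean(4 corners)
unit = 0.67² × 1.788 / (4×255) = 0.000786895 mm³ per gray-sum
row 0: Σ corner-gray over 3 cells = 1814  → 1.4274
row 1: Σ corner-gray over 3 cells = 1837  → 1.4455
row 2: Σ corner-gray over 3 cells = 1783  → 1.4030
row 3: Σ corner-gray over 3 cells = 1476  → 1.1615
row 4: Σ corner-gray over 3 cells = 1141  → 0.8978
row 5: Σ corner-gray over 3 cells = 1602  → 1.2606
row 6: Σ corner-gray over 3 cells = 2005  → 1.5777
row 7: Σ corner-gray over 3 cells = 1891  → 1.4880
row 8: Σ corner-gray over 3 cells = 1585  → 1.2472
row 9: Σ corner-gray over 3 cells = 1585  → 1.2472
Σ rows: total corner-gray = 16719  → 13.1561 mm³

13.156


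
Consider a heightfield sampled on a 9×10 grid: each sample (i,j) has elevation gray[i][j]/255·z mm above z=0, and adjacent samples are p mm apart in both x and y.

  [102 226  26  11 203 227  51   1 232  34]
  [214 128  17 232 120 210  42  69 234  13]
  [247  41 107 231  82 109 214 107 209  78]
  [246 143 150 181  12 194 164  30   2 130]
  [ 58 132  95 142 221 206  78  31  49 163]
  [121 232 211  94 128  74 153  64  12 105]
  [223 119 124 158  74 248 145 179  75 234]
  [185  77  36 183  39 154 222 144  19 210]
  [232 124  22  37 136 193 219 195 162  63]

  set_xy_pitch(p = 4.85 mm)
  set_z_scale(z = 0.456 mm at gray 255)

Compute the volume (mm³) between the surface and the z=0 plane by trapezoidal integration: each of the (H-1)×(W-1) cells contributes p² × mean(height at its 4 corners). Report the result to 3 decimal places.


height_mm = gray/255 × 0.456; cell vol = 4.85² × mean(4 corners)
unit = 4.85² × 0.456 / (4×255) = 0.0105159 mm³ per gray-sum
row 0: Σ corner-gray over 9 cells = 4421  → 46.4910
row 1: Σ corner-gray over 9 cells = 4856  → 51.0654
row 2: Σ corner-gray over 9 cells = 4653  → 48.9307
row 3: Σ corner-gray over 9 cells = 4257  → 44.7664
row 4: Σ corner-gray over 9 cells = 4291  → 45.1239
row 5: Σ corner-gray over 9 cells = 4863  → 51.1390
row 6: Σ corner-gray over 9 cells = 4844  → 50.9392
row 7: Σ corner-gray over 9 cells = 4614  → 48.5206
Σ rows: total corner-gray = 36799  → 386.9761 mm³

386.976


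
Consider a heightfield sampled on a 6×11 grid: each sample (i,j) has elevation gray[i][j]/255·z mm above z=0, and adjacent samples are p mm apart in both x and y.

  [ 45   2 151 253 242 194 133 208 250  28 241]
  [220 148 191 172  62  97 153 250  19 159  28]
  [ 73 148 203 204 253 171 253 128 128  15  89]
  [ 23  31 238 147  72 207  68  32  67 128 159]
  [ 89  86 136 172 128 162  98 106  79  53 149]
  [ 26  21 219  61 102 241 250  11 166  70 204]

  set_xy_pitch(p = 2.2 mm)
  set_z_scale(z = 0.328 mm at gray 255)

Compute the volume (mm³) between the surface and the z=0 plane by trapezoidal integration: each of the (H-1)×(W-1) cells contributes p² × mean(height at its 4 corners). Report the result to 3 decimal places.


height_mm = gray/255 × 0.328; cell vol = 2.2² × mean(4 corners)
unit = 2.2² × 0.328 / (4×255) = 0.00155639 mm³ per gray-sum
row 0: Σ corner-gray over 10 cells = 5958  → 9.2730
row 1: Σ corner-gray over 10 cells = 5918  → 9.2107
row 2: Σ corner-gray over 10 cells = 5330  → 8.2956
row 3: Σ corner-gray over 10 cells = 4440  → 6.9104
row 4: Σ corner-gray over 10 cells = 4790  → 7.4551
Σ rows: total corner-gray = 26436  → 41.1448 mm³

41.145


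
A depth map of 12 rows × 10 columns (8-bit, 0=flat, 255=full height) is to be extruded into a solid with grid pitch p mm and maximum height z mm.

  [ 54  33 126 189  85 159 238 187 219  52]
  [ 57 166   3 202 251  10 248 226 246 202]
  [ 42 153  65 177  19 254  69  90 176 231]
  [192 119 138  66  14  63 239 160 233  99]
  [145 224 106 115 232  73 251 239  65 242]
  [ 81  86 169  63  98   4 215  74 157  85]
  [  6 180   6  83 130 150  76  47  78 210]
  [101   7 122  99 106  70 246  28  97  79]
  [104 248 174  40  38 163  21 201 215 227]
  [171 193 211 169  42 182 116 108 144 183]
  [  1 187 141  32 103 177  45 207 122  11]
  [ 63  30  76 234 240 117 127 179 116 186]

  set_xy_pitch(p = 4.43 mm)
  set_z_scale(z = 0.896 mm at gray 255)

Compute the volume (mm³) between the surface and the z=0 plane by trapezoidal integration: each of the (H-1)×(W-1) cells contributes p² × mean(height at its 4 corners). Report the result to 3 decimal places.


886.970

height_mm = gray/255 × 0.896; cell vol = 4.43² × mean(4 corners)
unit = 4.43² × 0.896 / (4×255) = 0.0172391 mm³ per gray-sum
row 0: Σ corner-gray over 9 cells = 5541  → 95.5220
row 1: Σ corner-gray over 9 cells = 5242  → 90.3675
row 2: Σ corner-gray over 9 cells = 4634  → 79.8861
row 3: Σ corner-gray over 9 cells = 5352  → 92.2638
row 4: Σ corner-gray over 9 cells = 4895  → 84.3855
row 5: Σ corner-gray over 9 cells = 3614  → 62.3022
row 6: Σ corner-gray over 9 cells = 3446  → 59.4060
row 7: Σ corner-gray over 9 cells = 4261  → 73.4559
row 8: Σ corner-gray over 9 cells = 5215  → 89.9021
row 9: Σ corner-gray over 9 cells = 4724  → 81.4376
row 10: Σ corner-gray over 9 cells = 4527  → 78.0415
Σ rows: total corner-gray = 51451  → 886.9704 mm³


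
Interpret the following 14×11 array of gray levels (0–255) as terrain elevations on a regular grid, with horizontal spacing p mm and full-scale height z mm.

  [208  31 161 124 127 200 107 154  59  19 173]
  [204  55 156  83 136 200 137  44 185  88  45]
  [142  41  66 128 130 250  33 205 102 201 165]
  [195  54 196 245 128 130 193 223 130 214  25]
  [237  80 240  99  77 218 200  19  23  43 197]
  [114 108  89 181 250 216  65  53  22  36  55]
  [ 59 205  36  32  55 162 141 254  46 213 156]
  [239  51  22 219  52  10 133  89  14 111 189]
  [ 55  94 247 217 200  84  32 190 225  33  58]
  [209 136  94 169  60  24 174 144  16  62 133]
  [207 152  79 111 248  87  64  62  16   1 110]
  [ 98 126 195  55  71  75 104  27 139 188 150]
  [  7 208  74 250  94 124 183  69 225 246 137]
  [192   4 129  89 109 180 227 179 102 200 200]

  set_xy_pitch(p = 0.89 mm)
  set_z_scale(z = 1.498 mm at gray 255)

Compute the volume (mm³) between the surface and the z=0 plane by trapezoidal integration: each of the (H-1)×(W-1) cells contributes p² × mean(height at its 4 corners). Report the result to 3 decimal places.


height_mm = gray/255 × 1.498; cell vol = 0.89² × mean(4 corners)
unit = 0.89² × 1.498 / (4×255) = 0.0011633 mm³ per gray-sum
row 0: Σ corner-gray over 10 cells = 4762  → 5.5396
row 1: Σ corner-gray over 10 cells = 5036  → 5.8584
row 2: Σ corner-gray over 10 cells = 5865  → 6.8228
row 3: Σ corner-gray over 10 cells = 5678  → 6.6052
row 4: Σ corner-gray over 10 cells = 4641  → 5.3989
row 5: Σ corner-gray over 10 cells = 4712  → 5.4815
row 6: Σ corner-gray over 10 cells = 4333  → 5.0406
row 7: Σ corner-gray over 10 cells = 4587  → 5.3361
row 8: Σ corner-gray over 10 cells = 4857  → 5.6501
row 9: Σ corner-gray over 10 cells = 4057  → 4.7195
row 10: Σ corner-gray over 10 cells = 4165  → 4.8451
row 11: Σ corner-gray over 10 cells = 5298  → 6.1632
row 12: Σ corner-gray over 10 cells = 5920  → 6.8867
Σ rows: total corner-gray = 63911  → 74.3477 mm³

74.348


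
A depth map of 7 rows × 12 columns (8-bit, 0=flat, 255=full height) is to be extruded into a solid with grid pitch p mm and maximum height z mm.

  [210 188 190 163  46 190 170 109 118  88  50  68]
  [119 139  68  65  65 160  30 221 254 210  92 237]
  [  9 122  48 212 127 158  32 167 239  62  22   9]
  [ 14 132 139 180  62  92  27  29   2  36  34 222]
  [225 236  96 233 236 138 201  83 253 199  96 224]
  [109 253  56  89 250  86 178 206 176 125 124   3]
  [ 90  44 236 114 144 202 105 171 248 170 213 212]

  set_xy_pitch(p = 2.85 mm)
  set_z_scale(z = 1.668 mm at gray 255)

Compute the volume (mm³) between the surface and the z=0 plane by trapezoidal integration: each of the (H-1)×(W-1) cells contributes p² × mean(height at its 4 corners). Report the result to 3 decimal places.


height_mm = gray/255 × 1.668; cell vol = 2.85² × mean(4 corners)
unit = 2.85² × 1.668 / (4×255) = 0.0132827 mm³ per gray-sum
row 0: Σ corner-gray over 11 cells = 5866  → 77.9162
row 1: Σ corner-gray over 11 cells = 5360  → 71.1951
row 2: Σ corner-gray over 11 cells = 4098  → 54.4324
row 3: Σ corner-gray over 11 cells = 5693  → 75.6183
row 4: Σ corner-gray over 11 cells = 7189  → 95.4892
row 5: Σ corner-gray over 11 cells = 6794  → 90.2425
Σ rows: total corner-gray = 35000  → 464.8937 mm³

464.894


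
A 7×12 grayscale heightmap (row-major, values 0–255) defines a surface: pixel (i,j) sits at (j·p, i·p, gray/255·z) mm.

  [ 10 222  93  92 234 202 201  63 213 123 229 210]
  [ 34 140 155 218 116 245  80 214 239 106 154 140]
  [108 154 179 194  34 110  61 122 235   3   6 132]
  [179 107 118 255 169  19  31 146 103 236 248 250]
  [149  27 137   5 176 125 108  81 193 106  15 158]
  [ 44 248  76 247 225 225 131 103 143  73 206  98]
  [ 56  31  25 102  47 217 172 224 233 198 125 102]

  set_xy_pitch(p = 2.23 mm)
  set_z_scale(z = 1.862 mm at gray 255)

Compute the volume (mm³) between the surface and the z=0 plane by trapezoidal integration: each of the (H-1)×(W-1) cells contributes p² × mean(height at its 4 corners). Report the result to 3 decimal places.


330.820

height_mm = gray/255 × 1.862; cell vol = 2.23² × mean(4 corners)
unit = 2.23² × 1.862 / (4×255) = 0.00907798 mm³ per gray-sum
row 0: Σ corner-gray over 11 cells = 7072  → 64.1995
row 1: Σ corner-gray over 11 cells = 5944  → 53.9595
row 2: Σ corner-gray over 11 cells = 5729  → 52.0077
row 3: Σ corner-gray over 11 cells = 5546  → 50.3465
row 4: Σ corner-gray over 11 cells = 5749  → 52.1893
row 5: Σ corner-gray over 11 cells = 6402  → 58.1172
Σ rows: total corner-gray = 36442  → 330.8198 mm³


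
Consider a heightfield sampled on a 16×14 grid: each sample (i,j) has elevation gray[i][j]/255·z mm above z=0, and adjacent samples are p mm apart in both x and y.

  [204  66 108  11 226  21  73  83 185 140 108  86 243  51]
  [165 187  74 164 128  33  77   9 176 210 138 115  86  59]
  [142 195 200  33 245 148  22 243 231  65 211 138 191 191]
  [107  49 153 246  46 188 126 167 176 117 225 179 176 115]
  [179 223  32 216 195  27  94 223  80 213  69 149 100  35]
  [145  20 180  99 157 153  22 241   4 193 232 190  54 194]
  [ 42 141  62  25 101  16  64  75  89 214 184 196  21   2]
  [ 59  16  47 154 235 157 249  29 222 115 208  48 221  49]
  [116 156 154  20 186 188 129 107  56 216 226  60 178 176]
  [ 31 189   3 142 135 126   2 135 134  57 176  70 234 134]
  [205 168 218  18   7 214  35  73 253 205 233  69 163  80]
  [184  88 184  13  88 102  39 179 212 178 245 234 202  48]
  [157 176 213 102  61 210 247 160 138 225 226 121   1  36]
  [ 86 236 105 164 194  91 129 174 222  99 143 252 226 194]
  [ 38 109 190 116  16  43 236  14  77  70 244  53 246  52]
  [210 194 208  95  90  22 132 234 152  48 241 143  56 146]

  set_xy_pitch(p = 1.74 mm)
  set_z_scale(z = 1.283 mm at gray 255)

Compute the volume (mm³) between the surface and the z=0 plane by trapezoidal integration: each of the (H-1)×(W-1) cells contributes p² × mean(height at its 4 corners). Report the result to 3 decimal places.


height_mm = gray/255 × 1.283; cell vol = 1.74² × mean(4 corners)
unit = 1.74² × 1.283 / (4×255) = 0.00380825 mm³ per gray-sum
row 0: Σ corner-gray over 13 cells = 5973  → 22.7467
row 1: Σ corner-gray over 13 cells = 7195  → 27.4003
row 2: Σ corner-gray over 13 cells = 8095  → 30.8278
row 3: Σ corner-gray over 13 cells = 7374  → 28.0820
row 4: Σ corner-gray over 13 cells = 6885  → 26.2198
row 5: Σ corner-gray over 13 cells = 5849  → 22.2744
row 6: Σ corner-gray over 13 cells = 5930  → 22.5829
row 7: Σ corner-gray over 13 cells = 7154  → 27.2442
row 8: Σ corner-gray over 13 cells = 6615  → 25.1915
row 9: Σ corner-gray over 13 cells = 6568  → 25.0126
row 10: Σ corner-gray over 13 cells = 7357  → 28.0173
row 11: Σ corner-gray over 13 cells = 7713  → 29.3730
row 12: Σ corner-gray over 13 cells = 8303  → 31.6199
row 13: Σ corner-gray over 13 cells = 7268  → 27.6783
row 14: Σ corner-gray over 13 cells = 6504  → 24.7688
Σ rows: total corner-gray = 104783  → 399.0394 mm³

399.039


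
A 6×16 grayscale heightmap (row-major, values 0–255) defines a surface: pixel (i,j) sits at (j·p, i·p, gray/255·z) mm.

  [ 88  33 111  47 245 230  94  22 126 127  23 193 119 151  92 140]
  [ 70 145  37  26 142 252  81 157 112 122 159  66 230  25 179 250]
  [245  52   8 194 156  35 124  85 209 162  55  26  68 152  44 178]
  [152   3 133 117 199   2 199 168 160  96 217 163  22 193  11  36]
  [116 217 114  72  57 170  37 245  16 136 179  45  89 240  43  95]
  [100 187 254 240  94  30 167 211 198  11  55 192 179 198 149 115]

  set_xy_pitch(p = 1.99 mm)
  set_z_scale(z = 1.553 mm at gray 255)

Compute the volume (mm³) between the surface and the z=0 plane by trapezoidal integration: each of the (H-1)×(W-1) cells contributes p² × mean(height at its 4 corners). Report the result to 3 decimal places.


217.464

height_mm = gray/255 × 1.553; cell vol = 1.99² × mean(4 corners)
unit = 1.99² × 1.553 / (4×255) = 0.00602945 mm³ per gray-sum
row 0: Σ corner-gray over 15 cells = 7240  → 43.6532
row 1: Σ corner-gray over 15 cells = 6949  → 41.8986
row 2: Σ corner-gray over 15 cells = 6717  → 40.4998
row 3: Σ corner-gray over 15 cells = 7085  → 42.7186
row 4: Σ corner-gray over 15 cells = 8076  → 48.6938
Σ rows: total corner-gray = 36067  → 217.4640 mm³


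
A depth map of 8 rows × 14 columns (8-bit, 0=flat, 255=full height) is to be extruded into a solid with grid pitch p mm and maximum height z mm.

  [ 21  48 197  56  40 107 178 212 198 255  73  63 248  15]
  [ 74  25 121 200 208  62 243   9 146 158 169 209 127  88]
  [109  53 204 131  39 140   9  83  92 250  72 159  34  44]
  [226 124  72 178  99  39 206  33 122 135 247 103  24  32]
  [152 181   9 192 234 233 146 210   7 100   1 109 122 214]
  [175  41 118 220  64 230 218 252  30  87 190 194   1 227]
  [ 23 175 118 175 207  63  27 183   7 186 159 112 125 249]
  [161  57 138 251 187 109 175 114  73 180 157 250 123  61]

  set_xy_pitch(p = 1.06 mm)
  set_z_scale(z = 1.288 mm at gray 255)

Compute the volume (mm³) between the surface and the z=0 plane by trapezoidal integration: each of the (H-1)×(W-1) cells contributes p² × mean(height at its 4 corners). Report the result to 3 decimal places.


66.211

height_mm = gray/255 × 1.288; cell vol = 1.06² × mean(4 corners)
unit = 1.06² × 1.288 / (4×255) = 0.00141882 mm³ per gray-sum
row 0: Σ corner-gray over 13 cells = 6902  → 9.7927
row 1: Σ corner-gray over 13 cells = 6201  → 8.7981
row 2: Σ corner-gray over 13 cells = 5707  → 8.0972
row 3: Σ corner-gray over 13 cells = 6476  → 9.1883
row 4: Σ corner-gray over 13 cells = 7146  → 10.1389
row 5: Σ corner-gray over 13 cells = 7038  → 9.9857
row 6: Σ corner-gray over 13 cells = 7196  → 10.2098
Σ rows: total corner-gray = 46666  → 66.2107 mm³


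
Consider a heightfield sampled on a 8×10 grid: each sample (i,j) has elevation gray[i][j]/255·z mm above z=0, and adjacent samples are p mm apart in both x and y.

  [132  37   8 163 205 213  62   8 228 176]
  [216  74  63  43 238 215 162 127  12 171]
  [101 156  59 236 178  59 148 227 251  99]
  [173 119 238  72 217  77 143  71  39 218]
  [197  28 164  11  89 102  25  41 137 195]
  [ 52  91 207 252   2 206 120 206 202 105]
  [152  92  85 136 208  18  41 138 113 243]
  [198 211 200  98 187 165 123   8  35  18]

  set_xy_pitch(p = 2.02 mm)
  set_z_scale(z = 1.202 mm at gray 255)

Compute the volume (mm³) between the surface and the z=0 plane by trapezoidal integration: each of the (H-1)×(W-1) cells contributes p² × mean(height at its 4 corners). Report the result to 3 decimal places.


height_mm = gray/255 × 1.202; cell vol = 2.02² × mean(4 corners)
unit = 2.02² × 1.202 / (4×255) = 0.00480847 mm³ per gray-sum
row 0: Σ corner-gray over 9 cells = 4411  → 21.2102
row 1: Σ corner-gray over 9 cells = 5083  → 24.4415
row 2: Σ corner-gray over 9 cells = 5171  → 24.8646
row 3: Σ corner-gray over 9 cells = 3929  → 18.8925
row 4: Σ corner-gray over 9 cells = 4315  → 20.7486
row 5: Σ corner-gray over 9 cells = 4786  → 23.0133
row 6: Σ corner-gray over 9 cells = 4327  → 20.8063
Σ rows: total corner-gray = 32022  → 153.9769 mm³

153.977


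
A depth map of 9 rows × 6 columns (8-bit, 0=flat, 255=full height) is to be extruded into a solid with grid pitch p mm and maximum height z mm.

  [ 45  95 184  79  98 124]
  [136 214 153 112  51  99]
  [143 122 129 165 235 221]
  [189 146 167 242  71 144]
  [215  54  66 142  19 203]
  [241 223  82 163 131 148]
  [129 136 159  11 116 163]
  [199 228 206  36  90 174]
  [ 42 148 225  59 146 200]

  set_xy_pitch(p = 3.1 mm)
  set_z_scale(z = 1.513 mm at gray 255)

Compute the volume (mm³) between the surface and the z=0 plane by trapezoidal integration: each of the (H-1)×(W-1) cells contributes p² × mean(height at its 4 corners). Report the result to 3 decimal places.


313.079

height_mm = gray/255 × 1.513; cell vol = 3.1² × mean(4 corners)
unit = 3.1² × 1.513 / (4×255) = 0.0142548 mm³ per gray-sum
row 0: Σ corner-gray over 5 cells = 2376  → 33.8695
row 1: Σ corner-gray over 5 cells = 2961  → 42.2086
row 2: Σ corner-gray over 5 cells = 3251  → 46.3425
row 3: Σ corner-gray over 5 cells = 2565  → 36.5636
row 4: Σ corner-gray over 5 cells = 2567  → 36.5922
row 5: Σ corner-gray over 5 cells = 2723  → 38.8159
row 6: Σ corner-gray over 5 cells = 2629  → 37.4760
row 7: Σ corner-gray over 5 cells = 2891  → 41.2107
Σ rows: total corner-gray = 21963  → 313.0789 mm³


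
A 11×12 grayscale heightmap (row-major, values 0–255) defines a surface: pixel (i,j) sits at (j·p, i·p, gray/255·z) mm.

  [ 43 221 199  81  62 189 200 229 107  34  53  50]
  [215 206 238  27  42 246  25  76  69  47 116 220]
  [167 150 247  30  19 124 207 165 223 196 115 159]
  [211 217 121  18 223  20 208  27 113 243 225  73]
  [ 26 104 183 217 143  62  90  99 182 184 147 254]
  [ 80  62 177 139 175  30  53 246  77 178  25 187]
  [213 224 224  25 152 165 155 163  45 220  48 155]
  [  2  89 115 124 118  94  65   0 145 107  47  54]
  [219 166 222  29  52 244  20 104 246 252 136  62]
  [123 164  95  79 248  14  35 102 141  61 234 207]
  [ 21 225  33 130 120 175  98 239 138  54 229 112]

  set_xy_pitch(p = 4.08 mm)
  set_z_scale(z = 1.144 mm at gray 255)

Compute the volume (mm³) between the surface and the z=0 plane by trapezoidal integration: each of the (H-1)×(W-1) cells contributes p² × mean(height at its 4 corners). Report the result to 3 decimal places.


height_mm = gray/255 × 1.144; cell vol = 4.08² × mean(4 corners)
unit = 4.08² × 1.144 / (4×255) = 0.0186701 mm³ per gray-sum
row 0: Σ corner-gray over 11 cells = 5462  → 101.9760
row 1: Σ corner-gray over 11 cells = 5897  → 110.0975
row 2: Σ corner-gray over 11 cells = 6392  → 119.3392
row 3: Σ corner-gray over 11 cells = 6216  → 116.0532
row 4: Σ corner-gray over 11 cells = 5693  → 106.2888
row 5: Σ corner-gray over 11 cells = 5801  → 108.3051
row 6: Σ corner-gray over 11 cells = 5074  → 94.7320
row 7: Σ corner-gray over 11 cells = 5087  → 94.9747
row 8: Σ corner-gray over 11 cells = 5899  → 110.1348
row 9: Σ corner-gray over 11 cells = 5691  → 106.2514
Σ rows: total corner-gray = 57212  → 1068.1526 mm³

1068.153


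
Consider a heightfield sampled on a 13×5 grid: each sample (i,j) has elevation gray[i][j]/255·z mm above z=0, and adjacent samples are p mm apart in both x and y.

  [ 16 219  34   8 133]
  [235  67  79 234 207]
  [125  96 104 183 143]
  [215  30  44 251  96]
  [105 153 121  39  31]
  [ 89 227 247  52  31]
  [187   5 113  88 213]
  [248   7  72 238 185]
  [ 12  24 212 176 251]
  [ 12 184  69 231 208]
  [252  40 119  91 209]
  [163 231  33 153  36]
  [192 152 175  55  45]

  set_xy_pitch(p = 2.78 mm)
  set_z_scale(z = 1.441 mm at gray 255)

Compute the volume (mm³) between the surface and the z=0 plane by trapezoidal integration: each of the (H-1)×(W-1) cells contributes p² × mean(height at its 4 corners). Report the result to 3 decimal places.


height_mm = gray/255 × 1.441; cell vol = 2.78² × mean(4 corners)
unit = 2.78² × 1.441 / (4×255) = 0.0109183 mm³ per gray-sum
row 0: Σ corner-gray over 4 cells = 1873  → 20.4499
row 1: Σ corner-gray over 4 cells = 2236  → 24.4132
row 2: Σ corner-gray over 4 cells = 1995  → 21.7819
row 3: Σ corner-gray over 4 cells = 1723  → 18.8122
row 4: Σ corner-gray over 4 cells = 1934  → 21.1159
row 5: Σ corner-gray over 4 cells = 1984  → 21.6618
row 6: Σ corner-gray over 4 cells = 1879  → 20.5154
row 7: Σ corner-gray over 4 cells = 2154  → 23.5179
row 8: Σ corner-gray over 4 cells = 2275  → 24.8390
row 9: Σ corner-gray over 4 cells = 2149  → 23.4633
row 10: Σ corner-gray over 4 cells = 1994  → 21.7710
row 11: Σ corner-gray over 4 cells = 2034  → 22.2077
Σ rows: total corner-gray = 24230  → 264.5494 mm³

264.549


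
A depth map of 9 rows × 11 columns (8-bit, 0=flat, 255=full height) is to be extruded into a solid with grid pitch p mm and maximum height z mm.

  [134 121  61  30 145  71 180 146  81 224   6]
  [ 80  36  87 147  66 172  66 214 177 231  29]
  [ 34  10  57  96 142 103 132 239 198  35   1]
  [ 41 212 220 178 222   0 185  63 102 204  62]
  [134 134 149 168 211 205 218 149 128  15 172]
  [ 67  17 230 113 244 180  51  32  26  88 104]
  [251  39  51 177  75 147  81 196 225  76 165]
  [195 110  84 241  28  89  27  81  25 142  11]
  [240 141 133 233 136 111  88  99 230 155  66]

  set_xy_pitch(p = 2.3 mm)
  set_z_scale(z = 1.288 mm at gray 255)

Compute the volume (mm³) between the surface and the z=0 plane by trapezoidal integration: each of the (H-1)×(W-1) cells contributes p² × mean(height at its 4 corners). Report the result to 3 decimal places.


262.467

height_mm = gray/255 × 1.288; cell vol = 2.3² × mean(4 corners)
unit = 2.3² × 1.288 / (4×255) = 0.00667992 mm³ per gray-sum
row 0: Σ corner-gray over 10 cells = 4759  → 31.7897
row 1: Σ corner-gray over 10 cells = 4560  → 30.4604
row 2: Σ corner-gray over 10 cells = 4934  → 32.9587
row 3: Σ corner-gray over 10 cells = 5935  → 39.6453
row 4: Σ corner-gray over 10 cells = 5193  → 34.6888
row 5: Σ corner-gray over 10 cells = 4683  → 31.2821
row 6: Σ corner-gray over 10 cells = 4410  → 29.4585
row 7: Σ corner-gray over 10 cells = 4818  → 32.1839
Σ rows: total corner-gray = 39292  → 262.4675 mm³


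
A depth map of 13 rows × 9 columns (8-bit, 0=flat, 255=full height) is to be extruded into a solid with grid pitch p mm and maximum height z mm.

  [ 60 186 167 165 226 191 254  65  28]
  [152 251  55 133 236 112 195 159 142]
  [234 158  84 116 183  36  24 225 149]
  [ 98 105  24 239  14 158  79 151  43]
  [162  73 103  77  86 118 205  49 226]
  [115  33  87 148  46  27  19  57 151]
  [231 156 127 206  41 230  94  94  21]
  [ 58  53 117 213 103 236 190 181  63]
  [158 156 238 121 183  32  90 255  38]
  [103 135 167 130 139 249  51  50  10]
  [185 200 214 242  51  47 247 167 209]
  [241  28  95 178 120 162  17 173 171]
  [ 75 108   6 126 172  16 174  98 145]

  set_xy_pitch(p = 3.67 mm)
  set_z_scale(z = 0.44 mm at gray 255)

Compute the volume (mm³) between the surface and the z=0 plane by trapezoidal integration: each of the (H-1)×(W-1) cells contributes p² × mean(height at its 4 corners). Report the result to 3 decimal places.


height_mm = gray/255 × 0.44; cell vol = 3.67² × mean(4 corners)
unit = 3.67² × 0.44 / (4×255) = 0.00581011 mm³ per gray-sum
row 0: Σ corner-gray over 8 cells = 5172  → 30.0499
row 1: Σ corner-gray over 8 cells = 4611  → 26.7904
row 2: Σ corner-gray over 8 cells = 3716  → 21.5904
row 3: Σ corner-gray over 8 cells = 3491  → 20.2831
row 4: Σ corner-gray over 8 cells = 2910  → 16.9074
row 5: Σ corner-gray over 8 cells = 3248  → 18.8712
row 6: Σ corner-gray over 8 cells = 4455  → 25.8841
row 7: Σ corner-gray over 8 cells = 4653  → 27.0345
row 8: Σ corner-gray over 8 cells = 4301  → 24.9893
row 9: Σ corner-gray over 8 cells = 4685  → 27.2204
row 10: Σ corner-gray over 8 cells = 4688  → 27.2378
row 11: Σ corner-gray over 8 cells = 3578  → 20.7886
Σ rows: total corner-gray = 49508  → 287.6471 mm³

287.647


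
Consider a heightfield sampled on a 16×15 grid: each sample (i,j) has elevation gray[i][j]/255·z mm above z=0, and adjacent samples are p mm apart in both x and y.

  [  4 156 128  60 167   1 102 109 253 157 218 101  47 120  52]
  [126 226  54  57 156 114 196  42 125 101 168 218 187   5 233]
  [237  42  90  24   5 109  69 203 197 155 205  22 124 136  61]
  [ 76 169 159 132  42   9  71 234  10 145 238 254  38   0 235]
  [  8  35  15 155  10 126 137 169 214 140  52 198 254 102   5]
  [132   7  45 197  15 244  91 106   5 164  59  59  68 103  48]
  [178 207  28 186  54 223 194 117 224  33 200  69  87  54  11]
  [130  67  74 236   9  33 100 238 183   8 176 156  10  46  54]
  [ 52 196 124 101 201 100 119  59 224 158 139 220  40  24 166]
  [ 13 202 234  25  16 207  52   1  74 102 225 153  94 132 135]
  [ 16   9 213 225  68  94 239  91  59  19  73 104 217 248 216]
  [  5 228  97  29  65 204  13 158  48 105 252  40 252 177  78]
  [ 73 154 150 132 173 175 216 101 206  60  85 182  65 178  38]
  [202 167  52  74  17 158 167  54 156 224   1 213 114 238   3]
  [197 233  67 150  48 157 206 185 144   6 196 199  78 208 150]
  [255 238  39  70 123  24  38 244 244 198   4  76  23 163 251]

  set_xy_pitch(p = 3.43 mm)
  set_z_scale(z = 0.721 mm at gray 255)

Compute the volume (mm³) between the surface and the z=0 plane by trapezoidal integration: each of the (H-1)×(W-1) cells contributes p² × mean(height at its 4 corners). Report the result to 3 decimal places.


height_mm = gray/255 × 0.721; cell vol = 3.43² × mean(4 corners)
unit = 3.43² × 0.721 / (4×255) = 0.00831617 mm³ per gray-sum
row 0: Σ corner-gray over 14 cells = 6951  → 57.8057
row 1: Σ corner-gray over 14 cells = 6717  → 55.8597
row 2: Σ corner-gray over 14 cells = 6373  → 52.9989
row 3: Σ corner-gray over 14 cells = 6540  → 54.3877
row 4: Σ corner-gray over 14 cells = 5733  → 47.6766
row 5: Σ corner-gray over 14 cells = 6047  → 50.2879
row 6: Σ corner-gray over 14 cells = 6397  → 53.1985
row 7: Σ corner-gray over 14 cells = 6484  → 53.9220
row 8: Σ corner-gray over 14 cells = 6810  → 56.6331
row 9: Σ corner-gray over 14 cells = 6732  → 55.9845
row 10: Σ corner-gray over 14 cells = 6969  → 57.9554
row 11: Σ corner-gray over 14 cells = 7284  → 60.5750
row 12: Σ corner-gray over 14 cells = 7340  → 61.0407
row 13: Σ corner-gray over 14 cells = 7576  → 63.0033
row 14: Σ corner-gray over 14 cells = 7575  → 62.9950
Σ rows: total corner-gray = 101528  → 844.3241 mm³

844.324


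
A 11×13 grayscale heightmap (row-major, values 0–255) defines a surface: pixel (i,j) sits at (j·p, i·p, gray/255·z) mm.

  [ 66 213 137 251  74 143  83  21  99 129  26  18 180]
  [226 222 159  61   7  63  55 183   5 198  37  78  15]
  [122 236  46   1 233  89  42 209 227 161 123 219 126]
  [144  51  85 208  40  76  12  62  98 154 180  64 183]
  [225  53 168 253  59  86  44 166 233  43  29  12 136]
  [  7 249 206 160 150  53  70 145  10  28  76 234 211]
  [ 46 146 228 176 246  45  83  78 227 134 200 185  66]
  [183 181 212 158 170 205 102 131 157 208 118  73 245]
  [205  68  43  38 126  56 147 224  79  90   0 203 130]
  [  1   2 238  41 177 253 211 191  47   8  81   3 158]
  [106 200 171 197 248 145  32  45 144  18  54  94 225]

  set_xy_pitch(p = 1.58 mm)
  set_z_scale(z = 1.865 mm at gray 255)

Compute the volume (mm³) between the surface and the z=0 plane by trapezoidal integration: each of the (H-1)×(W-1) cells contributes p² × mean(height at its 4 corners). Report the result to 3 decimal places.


267.110

height_mm = gray/255 × 1.865; cell vol = 1.58² × mean(4 corners)
unit = 1.58² × 1.865 / (4×255) = 0.0045645 mm³ per gray-sum
row 0: Σ corner-gray over 12 cells = 5011  → 22.8727
row 1: Σ corner-gray over 12 cells = 5797  → 26.4604
row 2: Σ corner-gray over 12 cells = 5807  → 26.5060
row 3: Σ corner-gray over 12 cells = 5040  → 23.0051
row 4: Σ corner-gray over 12 cells = 5633  → 25.7118
row 5: Σ corner-gray over 12 cells = 6588  → 30.0709
row 6: Σ corner-gray over 12 cells = 7466  → 34.0785
row 7: Σ corner-gray over 12 cells = 6341  → 28.9435
row 8: Σ corner-gray over 12 cells = 5146  → 23.4889
row 9: Σ corner-gray over 12 cells = 5690  → 25.9720
Σ rows: total corner-gray = 58519  → 267.1097 mm³


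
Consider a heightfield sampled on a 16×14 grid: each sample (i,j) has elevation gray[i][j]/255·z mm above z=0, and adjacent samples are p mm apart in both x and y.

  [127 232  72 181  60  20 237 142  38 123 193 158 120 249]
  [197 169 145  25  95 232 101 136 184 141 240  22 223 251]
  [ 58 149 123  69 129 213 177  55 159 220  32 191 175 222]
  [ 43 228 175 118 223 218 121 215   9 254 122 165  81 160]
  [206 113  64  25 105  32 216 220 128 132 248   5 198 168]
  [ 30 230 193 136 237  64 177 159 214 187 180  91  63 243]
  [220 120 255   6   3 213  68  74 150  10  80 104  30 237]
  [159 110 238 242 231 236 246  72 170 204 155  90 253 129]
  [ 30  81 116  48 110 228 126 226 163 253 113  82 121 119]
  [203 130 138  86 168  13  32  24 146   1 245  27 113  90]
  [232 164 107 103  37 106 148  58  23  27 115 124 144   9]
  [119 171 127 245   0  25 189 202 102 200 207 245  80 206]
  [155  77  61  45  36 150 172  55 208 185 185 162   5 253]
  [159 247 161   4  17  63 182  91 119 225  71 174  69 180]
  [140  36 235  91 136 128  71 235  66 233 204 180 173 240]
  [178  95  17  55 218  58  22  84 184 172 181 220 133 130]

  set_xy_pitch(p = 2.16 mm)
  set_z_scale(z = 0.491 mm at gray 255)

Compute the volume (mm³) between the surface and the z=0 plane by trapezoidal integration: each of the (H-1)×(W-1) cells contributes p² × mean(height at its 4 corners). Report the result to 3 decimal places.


236.353

height_mm = gray/255 × 0.491; cell vol = 2.16² × mean(4 corners)
unit = 2.16² × 0.491 / (4×255) = 0.00224589 mm³ per gray-sum
row 0: Σ corner-gray over 13 cells = 7402  → 16.6241
row 1: Σ corner-gray over 13 cells = 7538  → 16.9295
row 2: Σ corner-gray over 13 cells = 7725  → 17.3495
row 3: Σ corner-gray over 13 cells = 7407  → 16.6353
row 4: Σ corner-gray over 13 cells = 7481  → 16.8015
row 5: Σ corner-gray over 13 cells = 6818  → 15.3125
row 6: Σ corner-gray over 13 cells = 7465  → 16.7656
row 7: Σ corner-gray over 13 cells = 8265  → 18.5623
row 8: Σ corner-gray over 13 cells = 6022  → 13.5248
row 9: Σ corner-gray over 13 cells = 5092  → 11.4361
row 10: Σ corner-gray over 13 cells = 6464  → 14.5174
row 11: Σ corner-gray over 13 cells = 7001  → 15.7235
row 12: Σ corner-gray over 13 cells = 6275  → 14.0930
row 13: Σ corner-gray over 13 cells = 7141  → 16.0379
row 14: Σ corner-gray over 13 cells = 7142  → 16.0402
Σ rows: total corner-gray = 105238  → 236.3532 mm³
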